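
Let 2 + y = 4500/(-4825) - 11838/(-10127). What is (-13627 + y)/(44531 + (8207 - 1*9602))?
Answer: -26637568545/84309786496 ≈ -0.31595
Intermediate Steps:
y = -3447148/1954511 (y = -2 + (4500/(-4825) - 11838/(-10127)) = -2 + (4500*(-1/4825) - 11838*(-1/10127)) = -2 + (-180/193 + 11838/10127) = -2 + 461874/1954511 = -3447148/1954511 ≈ -1.7637)
(-13627 + y)/(44531 + (8207 - 1*9602)) = (-13627 - 3447148/1954511)/(44531 + (8207 - 1*9602)) = -26637568545/(1954511*(44531 + (8207 - 9602))) = -26637568545/(1954511*(44531 - 1395)) = -26637568545/1954511/43136 = -26637568545/1954511*1/43136 = -26637568545/84309786496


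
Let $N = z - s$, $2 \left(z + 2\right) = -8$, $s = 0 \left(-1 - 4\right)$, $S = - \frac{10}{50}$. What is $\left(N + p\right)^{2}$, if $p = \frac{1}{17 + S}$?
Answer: $\frac{249001}{7056} \approx 35.289$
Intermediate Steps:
$S = - \frac{1}{5}$ ($S = \left(-10\right) \frac{1}{50} = - \frac{1}{5} \approx -0.2$)
$s = 0$ ($s = 0 \left(-5\right) = 0$)
$p = \frac{5}{84}$ ($p = \frac{1}{17 - \frac{1}{5}} = \frac{1}{\frac{84}{5}} = \frac{5}{84} \approx 0.059524$)
$z = -6$ ($z = -2 + \frac{1}{2} \left(-8\right) = -2 - 4 = -6$)
$N = -6$ ($N = -6 - 0 = -6 + 0 = -6$)
$\left(N + p\right)^{2} = \left(-6 + \frac{5}{84}\right)^{2} = \left(- \frac{499}{84}\right)^{2} = \frac{249001}{7056}$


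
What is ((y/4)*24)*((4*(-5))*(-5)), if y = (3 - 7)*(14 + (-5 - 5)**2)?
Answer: -273600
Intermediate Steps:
y = -456 (y = -4*(14 + (-10)**2) = -4*(14 + 100) = -4*114 = -456)
((y/4)*24)*((4*(-5))*(-5)) = (-456/4*24)*((4*(-5))*(-5)) = (-456*1/4*24)*(-20*(-5)) = -114*24*100 = -2736*100 = -273600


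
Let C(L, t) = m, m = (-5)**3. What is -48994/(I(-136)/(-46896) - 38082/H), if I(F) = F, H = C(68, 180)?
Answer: -35900353500/223238809 ≈ -160.82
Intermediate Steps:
m = -125
C(L, t) = -125
H = -125
-48994/(I(-136)/(-46896) - 38082/H) = -48994/(-136/(-46896) - 38082/(-125)) = -48994/(-136*(-1/46896) - 38082*(-1/125)) = -48994/(17/5862 + 38082/125) = -48994/223238809/732750 = -48994*732750/223238809 = -35900353500/223238809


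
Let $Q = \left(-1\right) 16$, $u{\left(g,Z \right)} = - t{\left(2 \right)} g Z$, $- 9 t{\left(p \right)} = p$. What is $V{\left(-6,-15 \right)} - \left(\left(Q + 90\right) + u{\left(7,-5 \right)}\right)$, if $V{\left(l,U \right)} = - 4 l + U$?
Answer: $- \frac{515}{9} \approx -57.222$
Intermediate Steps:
$t{\left(p \right)} = - \frac{p}{9}$
$u{\left(g,Z \right)} = \frac{2 Z g}{9}$ ($u{\left(g,Z \right)} = - \left(- \frac{1}{9}\right) 2 g Z = - \frac{\left(-2\right) g}{9} Z = \frac{2 g}{9} Z = \frac{2 Z g}{9}$)
$Q = -16$
$V{\left(l,U \right)} = U - 4 l$
$V{\left(-6,-15 \right)} - \left(\left(Q + 90\right) + u{\left(7,-5 \right)}\right) = \left(-15 - -24\right) - \left(\left(-16 + 90\right) + \frac{2}{9} \left(-5\right) 7\right) = \left(-15 + 24\right) - \left(74 - \frac{70}{9}\right) = 9 - \frac{596}{9} = - \frac{515}{9}$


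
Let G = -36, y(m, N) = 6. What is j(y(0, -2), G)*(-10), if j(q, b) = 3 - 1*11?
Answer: 80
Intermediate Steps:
j(q, b) = -8 (j(q, b) = 3 - 11 = -8)
j(y(0, -2), G)*(-10) = -8*(-10) = 80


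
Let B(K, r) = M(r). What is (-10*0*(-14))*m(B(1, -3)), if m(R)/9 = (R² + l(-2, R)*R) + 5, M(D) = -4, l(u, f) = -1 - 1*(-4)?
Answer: 0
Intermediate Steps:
l(u, f) = 3 (l(u, f) = -1 + 4 = 3)
B(K, r) = -4
m(R) = 45 + 9*R² + 27*R (m(R) = 9*((R² + 3*R) + 5) = 9*(5 + R² + 3*R) = 45 + 9*R² + 27*R)
(-10*0*(-14))*m(B(1, -3)) = (-10*0*(-14))*(45 + 9*(-4)² + 27*(-4)) = (0*(-14))*(45 + 9*16 - 108) = 0*(45 + 144 - 108) = 0*81 = 0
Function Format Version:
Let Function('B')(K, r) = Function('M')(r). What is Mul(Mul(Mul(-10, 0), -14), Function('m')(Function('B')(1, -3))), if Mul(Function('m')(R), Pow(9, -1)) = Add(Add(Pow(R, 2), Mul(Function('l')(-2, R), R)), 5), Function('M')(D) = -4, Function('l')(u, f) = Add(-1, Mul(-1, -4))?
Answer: 0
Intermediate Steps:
Function('l')(u, f) = 3 (Function('l')(u, f) = Add(-1, 4) = 3)
Function('B')(K, r) = -4
Function('m')(R) = Add(45, Mul(9, Pow(R, 2)), Mul(27, R)) (Function('m')(R) = Mul(9, Add(Add(Pow(R, 2), Mul(3, R)), 5)) = Mul(9, Add(5, Pow(R, 2), Mul(3, R))) = Add(45, Mul(9, Pow(R, 2)), Mul(27, R)))
Mul(Mul(Mul(-10, 0), -14), Function('m')(Function('B')(1, -3))) = Mul(Mul(Mul(-10, 0), -14), Add(45, Mul(9, Pow(-4, 2)), Mul(27, -4))) = Mul(Mul(0, -14), Add(45, Mul(9, 16), -108)) = Mul(0, Add(45, 144, -108)) = Mul(0, 81) = 0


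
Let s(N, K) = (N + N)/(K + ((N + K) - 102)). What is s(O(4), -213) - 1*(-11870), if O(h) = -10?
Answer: 3193040/269 ≈ 11870.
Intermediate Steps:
s(N, K) = 2*N/(-102 + N + 2*K) (s(N, K) = (2*N)/(K + ((K + N) - 102)) = (2*N)/(K + (-102 + K + N)) = (2*N)/(-102 + N + 2*K) = 2*N/(-102 + N + 2*K))
s(O(4), -213) - 1*(-11870) = 2*(-10)/(-102 - 10 + 2*(-213)) - 1*(-11870) = 2*(-10)/(-102 - 10 - 426) + 11870 = 2*(-10)/(-538) + 11870 = 2*(-10)*(-1/538) + 11870 = 10/269 + 11870 = 3193040/269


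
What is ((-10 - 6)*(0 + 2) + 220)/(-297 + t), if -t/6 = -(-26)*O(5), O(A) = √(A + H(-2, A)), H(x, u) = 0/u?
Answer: 6204/3719 - 9776*√5/11157 ≈ -0.29110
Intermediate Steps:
H(x, u) = 0
O(A) = √A (O(A) = √(A + 0) = √A)
t = -156*√5 (t = -(-156)*(-√5) = -156*√5 ≈ -348.83)
((-10 - 6)*(0 + 2) + 220)/(-297 + t) = ((-10 - 6)*(0 + 2) + 220)/(-297 - 156*√5) = (-16*2 + 220)/(-297 - 156*√5) = (-32 + 220)/(-297 - 156*√5) = 188/(-297 - 156*√5)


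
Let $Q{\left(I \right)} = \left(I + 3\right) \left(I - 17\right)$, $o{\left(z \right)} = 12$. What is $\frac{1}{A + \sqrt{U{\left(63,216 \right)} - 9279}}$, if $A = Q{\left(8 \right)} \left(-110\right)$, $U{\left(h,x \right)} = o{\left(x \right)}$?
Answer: $\frac{3630}{39533789} - \frac{i \sqrt{9267}}{118601367} \approx 9.182 \cdot 10^{-5} - 8.1167 \cdot 10^{-7} i$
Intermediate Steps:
$U{\left(h,x \right)} = 12$
$Q{\left(I \right)} = \left(-17 + I\right) \left(3 + I\right)$ ($Q{\left(I \right)} = \left(3 + I\right) \left(-17 + I\right) = \left(-17 + I\right) \left(3 + I\right)$)
$A = 10890$ ($A = \left(-51 + 8^{2} - 112\right) \left(-110\right) = \left(-51 + 64 - 112\right) \left(-110\right) = \left(-99\right) \left(-110\right) = 10890$)
$\frac{1}{A + \sqrt{U{\left(63,216 \right)} - 9279}} = \frac{1}{10890 + \sqrt{12 - 9279}} = \frac{1}{10890 + \sqrt{-9267}} = \frac{1}{10890 + i \sqrt{9267}}$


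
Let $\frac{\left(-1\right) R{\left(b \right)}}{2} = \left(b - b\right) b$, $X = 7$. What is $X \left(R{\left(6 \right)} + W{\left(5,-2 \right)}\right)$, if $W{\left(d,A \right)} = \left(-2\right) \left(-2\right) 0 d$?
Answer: $0$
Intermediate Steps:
$W{\left(d,A \right)} = 0$ ($W{\left(d,A \right)} = 4 \cdot 0 d = 0 d = 0$)
$R{\left(b \right)} = 0$ ($R{\left(b \right)} = - 2 \left(b - b\right) b = - 2 \cdot 0 b = \left(-2\right) 0 = 0$)
$X \left(R{\left(6 \right)} + W{\left(5,-2 \right)}\right) = 7 \left(0 + 0\right) = 7 \cdot 0 = 0$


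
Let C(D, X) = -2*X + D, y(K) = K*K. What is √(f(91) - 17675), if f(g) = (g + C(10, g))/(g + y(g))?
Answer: I*√309712053833/4186 ≈ 132.95*I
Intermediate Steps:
y(K) = K²
C(D, X) = D - 2*X
f(g) = (10 - g)/(g + g²) (f(g) = (g + (10 - 2*g))/(g + g²) = (10 - g)/(g + g²))
√(f(91) - 17675) = √((10 - 1*91)/(91*(1 + 91)) - 17675) = √((1/91)*(10 - 91)/92 - 17675) = √((1/91)*(1/92)*(-81) - 17675) = √(-81/8372 - 17675) = √(-147975181/8372) = I*√309712053833/4186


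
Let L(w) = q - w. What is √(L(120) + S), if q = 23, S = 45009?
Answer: 4*√2807 ≈ 211.92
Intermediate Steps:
L(w) = 23 - w
√(L(120) + S) = √((23 - 1*120) + 45009) = √((23 - 120) + 45009) = √(-97 + 45009) = √44912 = 4*√2807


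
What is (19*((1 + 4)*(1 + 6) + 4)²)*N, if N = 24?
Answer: 693576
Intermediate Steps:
(19*((1 + 4)*(1 + 6) + 4)²)*N = (19*((1 + 4)*(1 + 6) + 4)²)*24 = (19*(5*7 + 4)²)*24 = (19*(35 + 4)²)*24 = (19*39²)*24 = (19*1521)*24 = 28899*24 = 693576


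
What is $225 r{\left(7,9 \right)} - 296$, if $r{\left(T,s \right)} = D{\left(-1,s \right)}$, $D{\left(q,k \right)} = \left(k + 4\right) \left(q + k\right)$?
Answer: $23104$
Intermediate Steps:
$D{\left(q,k \right)} = \left(4 + k\right) \left(k + q\right)$
$r{\left(T,s \right)} = -4 + s^{2} + 3 s$ ($r{\left(T,s \right)} = s^{2} + 4 s + 4 \left(-1\right) + s \left(-1\right) = s^{2} + 4 s - 4 - s = -4 + s^{2} + 3 s$)
$225 r{\left(7,9 \right)} - 296 = 225 \left(-4 + 9^{2} + 3 \cdot 9\right) - 296 = 225 \left(-4 + 81 + 27\right) - 296 = 225 \cdot 104 - 296 = 23400 - 296 = 23104$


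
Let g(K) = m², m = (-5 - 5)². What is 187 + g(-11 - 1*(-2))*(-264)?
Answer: -2639813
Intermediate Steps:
m = 100 (m = (-10)² = 100)
g(K) = 10000 (g(K) = 100² = 10000)
187 + g(-11 - 1*(-2))*(-264) = 187 + 10000*(-264) = 187 - 2640000 = -2639813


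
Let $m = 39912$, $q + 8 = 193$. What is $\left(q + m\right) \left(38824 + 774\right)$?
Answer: $1587761006$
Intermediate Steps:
$q = 185$ ($q = -8 + 193 = 185$)
$\left(q + m\right) \left(38824 + 774\right) = \left(185 + 39912\right) \left(38824 + 774\right) = 40097 \cdot 39598 = 1587761006$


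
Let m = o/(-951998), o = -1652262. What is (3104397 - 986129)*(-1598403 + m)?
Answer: -1611657524965116888/475999 ≈ -3.3858e+12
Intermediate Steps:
m = 826131/475999 (m = -1652262/(-951998) = -1652262*(-1/951998) = 826131/475999 ≈ 1.7356)
(3104397 - 986129)*(-1598403 + m) = (3104397 - 986129)*(-1598403 + 826131/475999) = 2118268*(-760837403466/475999) = -1611657524965116888/475999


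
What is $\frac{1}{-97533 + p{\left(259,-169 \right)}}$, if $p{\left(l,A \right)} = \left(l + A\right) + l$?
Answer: $- \frac{1}{97184} \approx -1.029 \cdot 10^{-5}$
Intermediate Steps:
$p{\left(l,A \right)} = A + 2 l$ ($p{\left(l,A \right)} = \left(A + l\right) + l = A + 2 l$)
$\frac{1}{-97533 + p{\left(259,-169 \right)}} = \frac{1}{-97533 + \left(-169 + 2 \cdot 259\right)} = \frac{1}{-97533 + \left(-169 + 518\right)} = \frac{1}{-97533 + 349} = \frac{1}{-97184} = - \frac{1}{97184}$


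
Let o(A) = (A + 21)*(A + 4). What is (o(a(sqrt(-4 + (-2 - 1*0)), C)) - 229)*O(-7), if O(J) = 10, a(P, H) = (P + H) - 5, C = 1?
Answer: -2350 + 170*I*sqrt(6) ≈ -2350.0 + 416.41*I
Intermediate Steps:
a(P, H) = -5 + H + P (a(P, H) = (H + P) - 5 = -5 + H + P)
o(A) = (4 + A)*(21 + A) (o(A) = (21 + A)*(4 + A) = (4 + A)*(21 + A))
(o(a(sqrt(-4 + (-2 - 1*0)), C)) - 229)*O(-7) = ((84 + (-5 + 1 + sqrt(-4 + (-2 - 1*0)))**2 + 25*(-5 + 1 + sqrt(-4 + (-2 - 1*0)))) - 229)*10 = ((84 + (-5 + 1 + sqrt(-4 + (-2 + 0)))**2 + 25*(-5 + 1 + sqrt(-4 + (-2 + 0)))) - 229)*10 = ((84 + (-5 + 1 + sqrt(-4 - 2))**2 + 25*(-5 + 1 + sqrt(-4 - 2))) - 229)*10 = ((84 + (-5 + 1 + sqrt(-6))**2 + 25*(-5 + 1 + sqrt(-6))) - 229)*10 = ((84 + (-5 + 1 + I*sqrt(6))**2 + 25*(-5 + 1 + I*sqrt(6))) - 229)*10 = ((84 + (-4 + I*sqrt(6))**2 + 25*(-4 + I*sqrt(6))) - 229)*10 = ((84 + (-4 + I*sqrt(6))**2 + (-100 + 25*I*sqrt(6))) - 229)*10 = ((-16 + (-4 + I*sqrt(6))**2 + 25*I*sqrt(6)) - 229)*10 = (-245 + (-4 + I*sqrt(6))**2 + 25*I*sqrt(6))*10 = -2450 + 10*(-4 + I*sqrt(6))**2 + 250*I*sqrt(6)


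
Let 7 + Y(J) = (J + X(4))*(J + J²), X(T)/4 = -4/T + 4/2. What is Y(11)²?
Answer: 3892729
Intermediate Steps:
X(T) = 8 - 16/T (X(T) = 4*(-4/T + 4/2) = 4*(-4/T + 4*(½)) = 4*(-4/T + 2) = 4*(2 - 4/T) = 8 - 16/T)
Y(J) = -7 + (4 + J)*(J + J²) (Y(J) = -7 + (J + (8 - 16/4))*(J + J²) = -7 + (J + (8 - 16*¼))*(J + J²) = -7 + (J + (8 - 4))*(J + J²) = -7 + (J + 4)*(J + J²) = -7 + (4 + J)*(J + J²))
Y(11)² = (-7 + 11³ + 4*11 + 5*11²)² = (-7 + 1331 + 44 + 5*121)² = (-7 + 1331 + 44 + 605)² = 1973² = 3892729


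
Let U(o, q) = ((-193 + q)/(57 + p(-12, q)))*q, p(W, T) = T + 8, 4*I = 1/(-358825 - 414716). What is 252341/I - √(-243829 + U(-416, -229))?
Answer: -780784437924 - I*√1643468354/82 ≈ -7.8078e+11 - 494.39*I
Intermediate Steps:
I = -1/3094164 (I = 1/(4*(-358825 - 414716)) = (¼)/(-773541) = (¼)*(-1/773541) = -1/3094164 ≈ -3.2319e-7)
p(W, T) = 8 + T
U(o, q) = q*(-193 + q)/(65 + q) (U(o, q) = ((-193 + q)/(57 + (8 + q)))*q = ((-193 + q)/(65 + q))*q = q*(-193 + q)/(65 + q))
252341/I - √(-243829 + U(-416, -229)) = 252341/(-1/3094164) - √(-243829 - 229*(-193 - 229)/(65 - 229)) = 252341*(-3094164) - √(-243829 - 229*(-422)/(-164)) = -780784437924 - √(-243829 - 229*(-1/164)*(-422)) = -780784437924 - √(-243829 - 48319/82) = -780784437924 - √(-20042297/82) = -780784437924 - I*√1643468354/82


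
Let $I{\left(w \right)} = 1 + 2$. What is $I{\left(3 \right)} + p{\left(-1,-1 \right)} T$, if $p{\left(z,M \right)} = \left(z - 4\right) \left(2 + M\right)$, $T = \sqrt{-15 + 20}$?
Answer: $3 - 5 \sqrt{5} \approx -8.1803$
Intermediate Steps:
$I{\left(w \right)} = 3$
$T = \sqrt{5} \approx 2.2361$
$p{\left(z,M \right)} = \left(-4 + z\right) \left(2 + M\right)$
$I{\left(3 \right)} + p{\left(-1,-1 \right)} T = 3 + \left(-8 - -4 + 2 \left(-1\right) - -1\right) \sqrt{5} = 3 + \left(-8 + 4 - 2 + 1\right) \sqrt{5} = 3 - 5 \sqrt{5}$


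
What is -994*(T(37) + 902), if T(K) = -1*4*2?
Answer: -888636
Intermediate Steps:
T(K) = -8 (T(K) = -4*2 = -8)
-994*(T(37) + 902) = -994*(-8 + 902) = -994*894 = -888636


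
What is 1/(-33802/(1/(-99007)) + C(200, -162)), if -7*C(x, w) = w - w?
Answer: 1/3346634614 ≈ 2.9881e-10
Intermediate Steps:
C(x, w) = 0 (C(x, w) = -(w - w)/7 = -⅐*0 = 0)
1/(-33802/(1/(-99007)) + C(200, -162)) = 1/(-33802/(1/(-99007)) + 0) = 1/(-33802/(-1/99007) + 0) = 1/(-33802*(-99007) + 0) = 1/(3346634614 + 0) = 1/3346634614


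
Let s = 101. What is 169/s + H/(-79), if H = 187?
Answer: -5536/7979 ≈ -0.69382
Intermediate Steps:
169/s + H/(-79) = 169/101 + 187/(-79) = 169*(1/101) + 187*(-1/79) = 169/101 - 187/79 = -5536/7979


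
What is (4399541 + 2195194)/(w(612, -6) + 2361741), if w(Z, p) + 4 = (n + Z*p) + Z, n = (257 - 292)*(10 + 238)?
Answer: 6594735/2349997 ≈ 2.8063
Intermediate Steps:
n = -8680 (n = -35*248 = -8680)
w(Z, p) = -8684 + Z + Z*p (w(Z, p) = -4 + ((-8680 + Z*p) + Z) = -4 + (-8680 + Z + Z*p) = -8684 + Z + Z*p)
(4399541 + 2195194)/(w(612, -6) + 2361741) = (4399541 + 2195194)/((-8684 + 612 + 612*(-6)) + 2361741) = 6594735/((-8684 + 612 - 3672) + 2361741) = 6594735/(-11744 + 2361741) = 6594735/2349997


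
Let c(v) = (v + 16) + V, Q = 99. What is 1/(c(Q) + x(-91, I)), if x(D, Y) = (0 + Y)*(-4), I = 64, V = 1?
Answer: -1/140 ≈ -0.0071429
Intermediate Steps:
x(D, Y) = -4*Y (x(D, Y) = Y*(-4) = -4*Y)
c(v) = 17 + v (c(v) = (v + 16) + 1 = (16 + v) + 1 = 17 + v)
1/(c(Q) + x(-91, I)) = 1/((17 + 99) - 4*64) = 1/(116 - 256) = 1/(-140) = -1/140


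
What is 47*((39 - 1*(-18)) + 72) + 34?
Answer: 6097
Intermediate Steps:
47*((39 - 1*(-18)) + 72) + 34 = 47*((39 + 18) + 72) + 34 = 47*(57 + 72) + 34 = 47*129 + 34 = 6063 + 34 = 6097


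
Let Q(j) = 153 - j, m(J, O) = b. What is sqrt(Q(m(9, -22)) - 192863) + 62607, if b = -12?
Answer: 62607 + I*sqrt(192698) ≈ 62607.0 + 438.97*I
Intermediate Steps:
m(J, O) = -12
sqrt(Q(m(9, -22)) - 192863) + 62607 = sqrt((153 - 1*(-12)) - 192863) + 62607 = sqrt((153 + 12) - 192863) + 62607 = sqrt(165 - 192863) + 62607 = sqrt(-192698) + 62607 = I*sqrt(192698) + 62607 = 62607 + I*sqrt(192698)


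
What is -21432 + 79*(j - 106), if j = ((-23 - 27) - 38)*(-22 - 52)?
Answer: 484642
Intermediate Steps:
j = 6512 (j = (-50 - 38)*(-74) = -88*(-74) = 6512)
-21432 + 79*(j - 106) = -21432 + 79*(6512 - 106) = -21432 + 79*6406 = -21432 + 506074 = 484642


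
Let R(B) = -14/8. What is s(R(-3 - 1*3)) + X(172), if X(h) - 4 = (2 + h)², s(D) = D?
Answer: 121113/4 ≈ 30278.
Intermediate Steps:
R(B) = -7/4 (R(B) = -14*⅛ = -7/4)
X(h) = 4 + (2 + h)²
s(R(-3 - 1*3)) + X(172) = -7/4 + (4 + (2 + 172)²) = -7/4 + (4 + 174²) = -7/4 + (4 + 30276) = -7/4 + 30280 = 121113/4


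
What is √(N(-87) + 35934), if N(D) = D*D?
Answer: √43503 ≈ 208.57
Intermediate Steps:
N(D) = D²
√(N(-87) + 35934) = √((-87)² + 35934) = √(7569 + 35934) = √43503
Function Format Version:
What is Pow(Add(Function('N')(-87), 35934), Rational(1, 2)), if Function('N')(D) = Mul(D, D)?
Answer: Pow(43503, Rational(1, 2)) ≈ 208.57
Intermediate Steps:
Function('N')(D) = Pow(D, 2)
Pow(Add(Function('N')(-87), 35934), Rational(1, 2)) = Pow(Add(Pow(-87, 2), 35934), Rational(1, 2)) = Pow(Add(7569, 35934), Rational(1, 2)) = Pow(43503, Rational(1, 2))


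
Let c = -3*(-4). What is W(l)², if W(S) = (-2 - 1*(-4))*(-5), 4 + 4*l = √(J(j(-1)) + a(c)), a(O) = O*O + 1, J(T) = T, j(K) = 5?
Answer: 100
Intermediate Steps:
c = 12
a(O) = 1 + O² (a(O) = O² + 1 = 1 + O²)
l = -1 + 5*√6/4 (l = -1 + √(5 + (1 + 12²))/4 = -1 + √(5 + (1 + 144))/4 = -1 + √(5 + 145)/4 = -1 + √150/4 = -1 + (5*√6)/4 = -1 + 5*√6/4 ≈ 2.0619)
W(S) = -10 (W(S) = (-2 + 4)*(-5) = 2*(-5) = -10)
W(l)² = (-10)² = 100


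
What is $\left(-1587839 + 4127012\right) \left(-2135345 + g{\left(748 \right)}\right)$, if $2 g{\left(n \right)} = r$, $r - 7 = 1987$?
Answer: $-5419478814204$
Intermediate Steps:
$r = 1994$ ($r = 7 + 1987 = 1994$)
$g{\left(n \right)} = 997$ ($g{\left(n \right)} = \frac{1}{2} \cdot 1994 = 997$)
$\left(-1587839 + 4127012\right) \left(-2135345 + g{\left(748 \right)}\right) = \left(-1587839 + 4127012\right) \left(-2135345 + 997\right) = 2539173 \left(-2134348\right) = -5419478814204$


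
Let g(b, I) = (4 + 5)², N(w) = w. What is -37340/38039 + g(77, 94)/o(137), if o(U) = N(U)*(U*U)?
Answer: -96011239861/97811696767 ≈ -0.98159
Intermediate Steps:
o(U) = U³ (o(U) = U*(U*U) = U*U² = U³)
g(b, I) = 81 (g(b, I) = 9² = 81)
-37340/38039 + g(77, 94)/o(137) = -37340/38039 + 81/(137³) = -37340*1/38039 + 81/2571353 = -37340/38039 + 81*(1/2571353) = -37340/38039 + 81/2571353 = -96011239861/97811696767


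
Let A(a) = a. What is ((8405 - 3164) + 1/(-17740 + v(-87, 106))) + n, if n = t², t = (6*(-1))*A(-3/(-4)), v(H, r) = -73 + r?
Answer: 372643811/70828 ≈ 5261.3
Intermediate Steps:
t = -9/2 (t = (6*(-1))*(-3/(-4)) = -(-18)*(-1)/4 = -6*¾ = -9/2 ≈ -4.5000)
n = 81/4 (n = (-9/2)² = 81/4 ≈ 20.250)
((8405 - 3164) + 1/(-17740 + v(-87, 106))) + n = ((8405 - 3164) + 1/(-17740 + (-73 + 106))) + 81/4 = (5241 + 1/(-17740 + 33)) + 81/4 = (5241 + 1/(-17707)) + 81/4 = (5241 - 1/17707) + 81/4 = 92802386/17707 + 81/4 = 372643811/70828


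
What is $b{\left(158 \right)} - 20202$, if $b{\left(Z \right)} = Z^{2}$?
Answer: $4762$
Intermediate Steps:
$b{\left(158 \right)} - 20202 = 158^{2} - 20202 = 24964 - 20202 = 4762$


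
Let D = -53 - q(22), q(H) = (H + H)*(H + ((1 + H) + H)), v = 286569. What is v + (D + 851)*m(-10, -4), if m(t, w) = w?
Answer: 295169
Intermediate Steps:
q(H) = 2*H*(1 + 3*H) (q(H) = (2*H)*(H + (1 + 2*H)) = (2*H)*(1 + 3*H) = 2*H*(1 + 3*H))
D = -3001 (D = -53 - 2*22*(1 + 3*22) = -53 - 2*22*(1 + 66) = -53 - 2*22*67 = -53 - 1*2948 = -53 - 2948 = -3001)
v + (D + 851)*m(-10, -4) = 286569 + (-3001 + 851)*(-4) = 286569 - 2150*(-4) = 286569 + 8600 = 295169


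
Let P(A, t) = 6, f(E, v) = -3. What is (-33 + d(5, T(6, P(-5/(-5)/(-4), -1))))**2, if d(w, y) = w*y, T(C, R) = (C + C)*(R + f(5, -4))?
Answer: 21609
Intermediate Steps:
T(C, R) = 2*C*(-3 + R) (T(C, R) = (C + C)*(R - 3) = (2*C)*(-3 + R) = 2*C*(-3 + R))
(-33 + d(5, T(6, P(-5/(-5)/(-4), -1))))**2 = (-33 + 5*(2*6*(-3 + 6)))**2 = (-33 + 5*(2*6*3))**2 = (-33 + 5*36)**2 = (-33 + 180)**2 = 147**2 = 21609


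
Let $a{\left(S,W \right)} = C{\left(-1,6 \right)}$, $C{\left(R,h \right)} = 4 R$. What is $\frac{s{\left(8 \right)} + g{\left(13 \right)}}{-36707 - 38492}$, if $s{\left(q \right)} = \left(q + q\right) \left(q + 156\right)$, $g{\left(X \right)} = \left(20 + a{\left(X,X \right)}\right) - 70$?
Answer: $- \frac{2570}{75199} \approx -0.034176$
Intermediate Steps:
$a{\left(S,W \right)} = -4$ ($a{\left(S,W \right)} = 4 \left(-1\right) = -4$)
$g{\left(X \right)} = -54$ ($g{\left(X \right)} = \left(20 - 4\right) - 70 = 16 - 70 = -54$)
$s{\left(q \right)} = 2 q \left(156 + q\right)$
$\frac{s{\left(8 \right)} + g{\left(13 \right)}}{-36707 - 38492} = \frac{2 \cdot 8 \left(156 + 8\right) - 54}{-36707 - 38492} = \frac{2 \cdot 8 \cdot 164 - 54}{-75199} = \left(2624 - 54\right) \left(- \frac{1}{75199}\right) = 2570 \left(- \frac{1}{75199}\right) = - \frac{2570}{75199}$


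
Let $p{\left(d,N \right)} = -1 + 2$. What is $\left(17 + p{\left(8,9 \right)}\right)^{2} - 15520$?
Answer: $-15196$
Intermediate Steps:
$p{\left(d,N \right)} = 1$
$\left(17 + p{\left(8,9 \right)}\right)^{2} - 15520 = \left(17 + 1\right)^{2} - 15520 = 18^{2} - 15520 = 324 - 15520 = -15196$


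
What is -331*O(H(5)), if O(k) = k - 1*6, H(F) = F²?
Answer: -6289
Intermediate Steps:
O(k) = -6 + k (O(k) = k - 6 = -6 + k)
-331*O(H(5)) = -331*(-6 + 5²) = -331*(-6 + 25) = -331*19 = -6289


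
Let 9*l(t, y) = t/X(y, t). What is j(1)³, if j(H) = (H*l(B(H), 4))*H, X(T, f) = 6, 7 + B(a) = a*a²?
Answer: -1/729 ≈ -0.0013717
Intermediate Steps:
B(a) = -7 + a³ (B(a) = -7 + a*a² = -7 + a³)
l(t, y) = t/54 (l(t, y) = (t/6)/9 = t/54)
j(H) = H²*(-7/54 + H³/54) (j(H) = (H*((-7 + H³)/54))*H = (H*(-7/54 + H³/54))*H = H²*(-7/54 + H³/54))
j(1)³ = ((1/54)*1²*(-7 + 1³))³ = ((1/54)*1*(-7 + 1))³ = ((1/54)*1*(-6))³ = (-⅑)³ = -1/729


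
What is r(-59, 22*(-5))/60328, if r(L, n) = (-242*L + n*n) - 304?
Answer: 13037/30164 ≈ 0.43220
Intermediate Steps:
r(L, n) = -304 + n**2 - 242*L (r(L, n) = (-242*L + n**2) - 304 = (n**2 - 242*L) - 304 = -304 + n**2 - 242*L)
r(-59, 22*(-5))/60328 = (-304 + (22*(-5))**2 - 242*(-59))/60328 = (-304 + (-110)**2 + 14278)*(1/60328) = (-304 + 12100 + 14278)*(1/60328) = 26074*(1/60328) = 13037/30164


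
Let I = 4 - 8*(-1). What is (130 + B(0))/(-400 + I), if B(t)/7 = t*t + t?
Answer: -65/194 ≈ -0.33505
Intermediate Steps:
B(t) = 7*t + 7*t**2 (B(t) = 7*(t*t + t) = 7*(t**2 + t) = 7*(t + t**2) = 7*t + 7*t**2)
I = 12 (I = 4 + 8 = 12)
(130 + B(0))/(-400 + I) = (130 + 7*0*(1 + 0))/(-400 + 12) = (130 + 7*0*1)/(-388) = (130 + 0)*(-1/388) = 130*(-1/388) = -65/194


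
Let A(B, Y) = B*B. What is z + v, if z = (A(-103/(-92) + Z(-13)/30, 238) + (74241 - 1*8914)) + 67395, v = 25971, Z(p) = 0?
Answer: 1343188161/8464 ≈ 1.5869e+5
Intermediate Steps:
A(B, Y) = B²
z = 1123369617/8464 (z = ((-103/(-92) + 0/30)² + (74241 - 1*8914)) + 67395 = ((-103*(-1/92) + 0*(1/30))² + (74241 - 8914)) + 67395 = ((103/92 + 0)² + 65327) + 67395 = ((103/92)² + 65327) + 67395 = (10609/8464 + 65327) + 67395 = 552938337/8464 + 67395 = 1123369617/8464 ≈ 1.3272e+5)
z + v = 1123369617/8464 + 25971 = 1343188161/8464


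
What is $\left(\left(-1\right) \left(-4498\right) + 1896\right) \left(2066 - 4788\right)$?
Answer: $-17404468$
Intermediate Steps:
$\left(\left(-1\right) \left(-4498\right) + 1896\right) \left(2066 - 4788\right) = \left(4498 + 1896\right) \left(-2722\right) = 6394 \left(-2722\right) = -17404468$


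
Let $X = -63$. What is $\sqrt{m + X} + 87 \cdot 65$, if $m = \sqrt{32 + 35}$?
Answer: $5655 + \sqrt{-63 + \sqrt{67}} \approx 5655.0 + 7.4037 i$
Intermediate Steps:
$m = \sqrt{67} \approx 8.1853$
$\sqrt{m + X} + 87 \cdot 65 = \sqrt{\sqrt{67} - 63} + 87 \cdot 65 = \sqrt{-63 + \sqrt{67}} + 5655 = 5655 + \sqrt{-63 + \sqrt{67}}$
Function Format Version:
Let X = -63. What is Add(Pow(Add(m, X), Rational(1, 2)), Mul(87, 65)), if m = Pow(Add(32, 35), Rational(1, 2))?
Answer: Add(5655, Pow(Add(-63, Pow(67, Rational(1, 2))), Rational(1, 2))) ≈ Add(5655.0, Mul(7.4037, I))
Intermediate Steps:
m = Pow(67, Rational(1, 2)) ≈ 8.1853
Add(Pow(Add(m, X), Rational(1, 2)), Mul(87, 65)) = Add(Pow(Add(Pow(67, Rational(1, 2)), -63), Rational(1, 2)), Mul(87, 65)) = Add(Pow(Add(-63, Pow(67, Rational(1, 2))), Rational(1, 2)), 5655) = Add(5655, Pow(Add(-63, Pow(67, Rational(1, 2))), Rational(1, 2)))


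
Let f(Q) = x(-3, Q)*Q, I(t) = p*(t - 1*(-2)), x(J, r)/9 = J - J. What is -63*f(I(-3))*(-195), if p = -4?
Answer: 0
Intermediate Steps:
x(J, r) = 0 (x(J, r) = 9*(J - J) = 9*0 = 0)
I(t) = -8 - 4*t (I(t) = -4*(t - 1*(-2)) = -4*(t + 2) = -4*(2 + t) = -8 - 4*t)
f(Q) = 0 (f(Q) = 0*Q = 0)
-63*f(I(-3))*(-195) = -63*0*(-195) = 0*(-195) = 0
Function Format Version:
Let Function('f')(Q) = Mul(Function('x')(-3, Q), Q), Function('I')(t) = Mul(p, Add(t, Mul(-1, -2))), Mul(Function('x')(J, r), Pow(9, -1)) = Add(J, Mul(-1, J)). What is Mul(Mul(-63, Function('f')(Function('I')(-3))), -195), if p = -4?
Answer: 0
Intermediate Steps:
Function('x')(J, r) = 0 (Function('x')(J, r) = Mul(9, Add(J, Mul(-1, J))) = Mul(9, 0) = 0)
Function('I')(t) = Add(-8, Mul(-4, t)) (Function('I')(t) = Mul(-4, Add(t, Mul(-1, -2))) = Mul(-4, Add(t, 2)) = Mul(-4, Add(2, t)) = Add(-8, Mul(-4, t)))
Function('f')(Q) = 0 (Function('f')(Q) = Mul(0, Q) = 0)
Mul(Mul(-63, Function('f')(Function('I')(-3))), -195) = Mul(Mul(-63, 0), -195) = Mul(0, -195) = 0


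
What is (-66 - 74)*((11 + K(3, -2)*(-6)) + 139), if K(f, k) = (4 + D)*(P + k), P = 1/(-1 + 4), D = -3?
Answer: -22400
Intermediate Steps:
P = ⅓ (P = 1/3 = ⅓ ≈ 0.33333)
K(f, k) = ⅓ + k (K(f, k) = (4 - 3)*(⅓ + k) = 1*(⅓ + k) = ⅓ + k)
(-66 - 74)*((11 + K(3, -2)*(-6)) + 139) = (-66 - 74)*((11 + (⅓ - 2)*(-6)) + 139) = -140*((11 - 5/3*(-6)) + 139) = -140*((11 + 10) + 139) = -140*(21 + 139) = -140*160 = -22400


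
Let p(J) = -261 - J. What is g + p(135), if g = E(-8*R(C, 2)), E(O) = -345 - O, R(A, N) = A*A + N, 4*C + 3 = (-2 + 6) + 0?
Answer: -1449/2 ≈ -724.50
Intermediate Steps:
C = ¼ (C = -¾ + ((-2 + 6) + 0)/4 = -¾ + (4 + 0)/4 = -¾ + (¼)*4 = -¾ + 1 = ¼ ≈ 0.25000)
R(A, N) = N + A² (R(A, N) = A² + N = N + A²)
g = -657/2 (g = -345 - (-8)*(2 + (¼)²) = -345 - (-8)*(2 + 1/16) = -345 - (-8)*33/16 = -345 - 1*(-33/2) = -345 + 33/2 = -657/2 ≈ -328.50)
g + p(135) = -657/2 + (-261 - 1*135) = -657/2 + (-261 - 135) = -657/2 - 396 = -1449/2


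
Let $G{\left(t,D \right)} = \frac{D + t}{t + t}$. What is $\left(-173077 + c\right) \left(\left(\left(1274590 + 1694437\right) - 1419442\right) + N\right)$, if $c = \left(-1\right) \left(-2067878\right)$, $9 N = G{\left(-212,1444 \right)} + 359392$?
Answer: $\frac{1436637487231267}{477} \approx 3.0118 \cdot 10^{12}$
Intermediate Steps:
$G{\left(t,D \right)} = \frac{D + t}{2 t}$
$N = \frac{19047622}{477}$ ($N = \frac{\frac{1444 - 212}{2 \left(-212\right)} + 359392}{9} = \frac{\frac{1}{2} \left(- \frac{1}{212}\right) 1232 + 359392}{9} = \frac{- \frac{154}{53} + 359392}{9} = \frac{1}{9} \cdot \frac{19047622}{53} = \frac{19047622}{477} \approx 39932.0$)
$c = 2067878$
$\left(-173077 + c\right) \left(\left(\left(1274590 + 1694437\right) - 1419442\right) + N\right) = \left(-173077 + 2067878\right) \left(\left(\left(1274590 + 1694437\right) - 1419442\right) + \frac{19047622}{477}\right) = 1894801 \left(\left(2969027 - 1419442\right) + \frac{19047622}{477}\right) = 1894801 \left(1549585 + \frac{19047622}{477}\right) = 1894801 \cdot \frac{758199667}{477} = \frac{1436637487231267}{477}$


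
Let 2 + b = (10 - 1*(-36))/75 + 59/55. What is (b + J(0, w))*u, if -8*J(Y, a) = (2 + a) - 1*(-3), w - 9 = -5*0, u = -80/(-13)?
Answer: -27244/2145 ≈ -12.701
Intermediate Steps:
u = 80/13 (u = -80*(-1/13) = 80/13 ≈ 6.1538)
w = 9 (w = 9 - 5*0 = 9 + 0 = 9)
b = -259/825 (b = -2 + ((10 - 1*(-36))/75 + 59/55) = -2 + ((10 + 36)*(1/75) + 59*(1/55)) = -2 + (46*(1/75) + 59/55) = -2 + (46/75 + 59/55) = -2 + 1391/825 = -259/825 ≈ -0.31394)
J(Y, a) = -5/8 - a/8 (J(Y, a) = -((2 + a) - 1*(-3))/8 = -((2 + a) + 3)/8 = -(5 + a)/8 = -5/8 - a/8)
(b + J(0, w))*u = (-259/825 + (-5/8 - ⅛*9))*(80/13) = (-259/825 + (-5/8 - 9/8))*(80/13) = (-259/825 - 7/4)*(80/13) = -6811/3300*80/13 = -27244/2145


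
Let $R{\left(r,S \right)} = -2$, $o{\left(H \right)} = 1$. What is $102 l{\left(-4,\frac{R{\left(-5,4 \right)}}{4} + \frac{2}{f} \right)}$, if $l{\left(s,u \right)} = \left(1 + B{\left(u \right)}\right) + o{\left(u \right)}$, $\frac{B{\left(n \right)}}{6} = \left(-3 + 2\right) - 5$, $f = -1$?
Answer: $-3468$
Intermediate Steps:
$B{\left(n \right)} = -36$ ($B{\left(n \right)} = 6 \left(\left(-3 + 2\right) - 5\right) = 6 \left(-1 - 5\right) = 6 \left(-6\right) = -36$)
$l{\left(s,u \right)} = -34$ ($l{\left(s,u \right)} = \left(1 - 36\right) + 1 = -35 + 1 = -34$)
$102 l{\left(-4,\frac{R{\left(-5,4 \right)}}{4} + \frac{2}{f} \right)} = 102 \left(-34\right) = -3468$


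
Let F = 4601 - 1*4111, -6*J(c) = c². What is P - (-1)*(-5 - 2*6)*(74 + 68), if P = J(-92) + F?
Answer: -10004/3 ≈ -3334.7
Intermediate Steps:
J(c) = -c²/6
F = 490 (F = 4601 - 4111 = 490)
P = -2762/3 (P = -⅙*(-92)² + 490 = -⅙*8464 + 490 = -4232/3 + 490 = -2762/3 ≈ -920.67)
P - (-1)*(-5 - 2*6)*(74 + 68) = -2762/3 - (-1)*(-5 - 2*6)*(74 + 68) = -2762/3 - (-1)*(-5 - 12)*142 = -2762/3 - (-1)*(-17*142) = -2762/3 - (-1)*(-2414) = -2762/3 - 1*2414 = -2762/3 - 2414 = -10004/3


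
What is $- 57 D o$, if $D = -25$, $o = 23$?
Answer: $32775$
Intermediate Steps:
$- 57 D o = \left(-57\right) \left(-25\right) 23 = 1425 \cdot 23 = 32775$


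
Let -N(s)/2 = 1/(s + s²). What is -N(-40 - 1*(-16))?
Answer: 1/276 ≈ 0.0036232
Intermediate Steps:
N(s) = -2/(s + s²)
-N(-40 - 1*(-16)) = -(-2)/((-40 - 1*(-16))*(1 + (-40 - 1*(-16)))) = -(-2)/((-40 + 16)*(1 + (-40 + 16))) = -(-2)/((-24)*(1 - 24)) = -(-2)*(-1)/(24*(-23)) = -(-2)*(-1)*(-1)/(24*23) = -1*(-1/276) = 1/276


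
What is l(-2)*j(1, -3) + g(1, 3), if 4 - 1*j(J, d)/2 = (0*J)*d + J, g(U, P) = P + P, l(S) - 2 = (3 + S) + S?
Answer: 12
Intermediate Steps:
l(S) = 5 + 2*S (l(S) = 2 + ((3 + S) + S) = 2 + (3 + 2*S) = 5 + 2*S)
g(U, P) = 2*P
j(J, d) = 8 - 2*J (j(J, d) = 8 - 2*((0*J)*d + J) = 8 - 2*(0*d + J) = 8 - 2*(0 + J) = 8 - 2*J)
l(-2)*j(1, -3) + g(1, 3) = (5 + 2*(-2))*(8 - 2*1) + 2*3 = (5 - 4)*(8 - 2) + 6 = 1*6 + 6 = 6 + 6 = 12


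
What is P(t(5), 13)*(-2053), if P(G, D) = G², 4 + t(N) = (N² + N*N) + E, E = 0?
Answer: -4344148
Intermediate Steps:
t(N) = -4 + 2*N² (t(N) = -4 + ((N² + N*N) + 0) = -4 + ((N² + N²) + 0) = -4 + (2*N² + 0) = -4 + 2*N²)
P(t(5), 13)*(-2053) = (-4 + 2*5²)²*(-2053) = (-4 + 2*25)²*(-2053) = (-4 + 50)²*(-2053) = 46²*(-2053) = 2116*(-2053) = -4344148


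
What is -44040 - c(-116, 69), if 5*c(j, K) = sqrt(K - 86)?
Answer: -44040 - I*sqrt(17)/5 ≈ -44040.0 - 0.82462*I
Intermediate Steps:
c(j, K) = sqrt(-86 + K)/5 (c(j, K) = sqrt(K - 86)/5 = sqrt(-86 + K)/5)
-44040 - c(-116, 69) = -44040 - sqrt(-86 + 69)/5 = -44040 - sqrt(-17)/5 = -44040 - I*sqrt(17)/5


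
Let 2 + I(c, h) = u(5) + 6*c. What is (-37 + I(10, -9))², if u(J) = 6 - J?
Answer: 484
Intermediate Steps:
I(c, h) = -1 + 6*c (I(c, h) = -2 + ((6 - 1*5) + 6*c) = -2 + ((6 - 5) + 6*c) = -2 + (1 + 6*c) = -1 + 6*c)
(-37 + I(10, -9))² = (-37 + (-1 + 6*10))² = (-37 + (-1 + 60))² = (-37 + 59)² = 22² = 484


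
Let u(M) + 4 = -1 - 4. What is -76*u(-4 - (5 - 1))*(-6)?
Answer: -4104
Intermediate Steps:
u(M) = -9 (u(M) = -4 + (-1 - 4) = -4 - 5 = -9)
-76*u(-4 - (5 - 1))*(-6) = -76*(-9)*(-6) = 684*(-6) = -4104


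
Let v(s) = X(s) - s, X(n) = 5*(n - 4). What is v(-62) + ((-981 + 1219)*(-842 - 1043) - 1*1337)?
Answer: -450235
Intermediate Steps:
X(n) = -20 + 5*n (X(n) = 5*(-4 + n) = -20 + 5*n)
v(s) = -20 + 4*s (v(s) = (-20 + 5*s) - s = -20 + 4*s)
v(-62) + ((-981 + 1219)*(-842 - 1043) - 1*1337) = (-20 + 4*(-62)) + ((-981 + 1219)*(-842 - 1043) - 1*1337) = (-20 - 248) + (238*(-1885) - 1337) = -268 + (-448630 - 1337) = -268 - 449967 = -450235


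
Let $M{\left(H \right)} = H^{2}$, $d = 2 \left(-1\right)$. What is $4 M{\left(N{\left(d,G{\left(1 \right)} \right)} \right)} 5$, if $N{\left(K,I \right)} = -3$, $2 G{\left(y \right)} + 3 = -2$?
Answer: $180$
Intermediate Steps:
$d = -2$
$G{\left(y \right)} = - \frac{5}{2}$ ($G{\left(y \right)} = - \frac{3}{2} + \frac{1}{2} \left(-2\right) = - \frac{3}{2} - 1 = - \frac{5}{2}$)
$4 M{\left(N{\left(d,G{\left(1 \right)} \right)} \right)} 5 = 4 \left(-3\right)^{2} \cdot 5 = 4 \cdot 9 \cdot 5 = 36 \cdot 5 = 180$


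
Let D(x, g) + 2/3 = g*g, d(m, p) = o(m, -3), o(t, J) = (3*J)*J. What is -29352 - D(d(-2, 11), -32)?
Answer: -91126/3 ≈ -30375.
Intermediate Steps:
o(t, J) = 3*J**2
d(m, p) = 27 (d(m, p) = 3*(-3)**2 = 3*9 = 27)
D(x, g) = -2/3 + g**2 (D(x, g) = -2/3 + g*g = -2/3 + g**2)
-29352 - D(d(-2, 11), -32) = -29352 - (-2/3 + (-32)**2) = -29352 - (-2/3 + 1024) = -29352 - 1*3070/3 = -29352 - 3070/3 = -91126/3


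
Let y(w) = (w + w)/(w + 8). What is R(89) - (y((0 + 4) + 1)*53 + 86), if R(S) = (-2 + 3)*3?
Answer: -1609/13 ≈ -123.77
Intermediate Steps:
R(S) = 3 (R(S) = 1*3 = 3)
y(w) = 2*w/(8 + w) (y(w) = (2*w)/(8 + w) = 2*w/(8 + w))
R(89) - (y((0 + 4) + 1)*53 + 86) = 3 - ((2*((0 + 4) + 1)/(8 + ((0 + 4) + 1)))*53 + 86) = 3 - ((2*(4 + 1)/(8 + (4 + 1)))*53 + 86) = 3 - ((2*5/(8 + 5))*53 + 86) = 3 - ((2*5/13)*53 + 86) = 3 - ((2*5*(1/13))*53 + 86) = 3 - ((10/13)*53 + 86) = 3 - (530/13 + 86) = 3 - 1*1648/13 = 3 - 1648/13 = -1609/13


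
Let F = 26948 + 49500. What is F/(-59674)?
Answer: -38224/29837 ≈ -1.2811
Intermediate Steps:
F = 76448
F/(-59674) = 76448/(-59674) = 76448*(-1/59674) = -38224/29837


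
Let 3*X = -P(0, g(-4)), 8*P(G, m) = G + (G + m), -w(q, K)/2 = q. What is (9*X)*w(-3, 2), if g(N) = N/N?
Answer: -9/4 ≈ -2.2500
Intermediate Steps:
w(q, K) = -2*q
g(N) = 1
P(G, m) = G/4 + m/8 (P(G, m) = (G + (G + m))/8 = (m + 2*G)/8 = G/4 + m/8)
X = -1/24 (X = (-((¼)*0 + (⅛)*1))/3 = (-(0 + ⅛))/3 = (-1*⅛)/3 = (⅓)*(-⅛) = -1/24 ≈ -0.041667)
(9*X)*w(-3, 2) = (9*(-1/24))*(-2*(-3)) = -3/8*6 = -9/4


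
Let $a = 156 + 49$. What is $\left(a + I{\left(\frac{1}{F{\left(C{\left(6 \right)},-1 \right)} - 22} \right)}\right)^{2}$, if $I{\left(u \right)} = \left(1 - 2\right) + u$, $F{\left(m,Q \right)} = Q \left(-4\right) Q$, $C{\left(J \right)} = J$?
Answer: $\frac{28121809}{676} \approx 41600.0$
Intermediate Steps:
$F{\left(m,Q \right)} = - 4 Q^{2}$ ($F{\left(m,Q \right)} = - 4 Q Q = - 4 Q^{2}$)
$I{\left(u \right)} = -1 + u$
$a = 205$
$\left(a + I{\left(\frac{1}{F{\left(C{\left(6 \right)},-1 \right)} - 22} \right)}\right)^{2} = \left(205 - \left(1 - \frac{1}{- 4 \left(-1\right)^{2} - 22}\right)\right)^{2} = \left(205 - \left(1 - \frac{1}{\left(-4\right) 1 - 22}\right)\right)^{2} = \left(205 - \left(1 - \frac{1}{-4 - 22}\right)\right)^{2} = \left(205 - \left(1 - \frac{1}{-26}\right)\right)^{2} = \left(205 - \frac{27}{26}\right)^{2} = \left(\frac{5303}{26}\right)^{2} = \frac{28121809}{676}$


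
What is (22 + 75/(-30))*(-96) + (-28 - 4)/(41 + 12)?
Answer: -99248/53 ≈ -1872.6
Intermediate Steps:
(22 + 75/(-30))*(-96) + (-28 - 4)/(41 + 12) = (22 + 75*(-1/30))*(-96) - 32/53 = (22 - 5/2)*(-96) - 32*1/53 = (39/2)*(-96) - 32/53 = -1872 - 32/53 = -99248/53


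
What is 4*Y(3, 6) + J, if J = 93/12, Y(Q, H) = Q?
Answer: 79/4 ≈ 19.750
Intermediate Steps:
J = 31/4 (J = 93*(1/12) = 31/4 ≈ 7.7500)
4*Y(3, 6) + J = 4*3 + 31/4 = 12 + 31/4 = 79/4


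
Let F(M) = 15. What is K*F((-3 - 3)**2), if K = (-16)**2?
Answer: 3840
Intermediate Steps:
K = 256
K*F((-3 - 3)**2) = 256*15 = 3840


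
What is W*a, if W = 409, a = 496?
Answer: 202864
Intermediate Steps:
W*a = 409*496 = 202864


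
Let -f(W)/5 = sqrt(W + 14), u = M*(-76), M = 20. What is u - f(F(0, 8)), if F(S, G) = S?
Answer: -1520 + 5*sqrt(14) ≈ -1501.3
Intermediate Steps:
u = -1520 (u = 20*(-76) = -1520)
f(W) = -5*sqrt(14 + W) (f(W) = -5*sqrt(W + 14) = -5*sqrt(14 + W))
u - f(F(0, 8)) = -1520 - (-5)*sqrt(14 + 0) = -1520 - (-5)*sqrt(14) = -1520 + 5*sqrt(14)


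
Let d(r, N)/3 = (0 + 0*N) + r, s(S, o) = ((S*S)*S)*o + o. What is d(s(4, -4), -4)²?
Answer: 608400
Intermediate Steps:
s(S, o) = o + o*S³ (s(S, o) = (S²*S)*o + o = S³*o + o = o*S³ + o = o + o*S³)
d(r, N) = 3*r (d(r, N) = 3*((0 + 0*N) + r) = 3*((0 + 0) + r) = 3*(0 + r) = 3*r)
d(s(4, -4), -4)² = (3*(-4*(1 + 4³)))² = (3*(-4*(1 + 64)))² = (3*(-4*65))² = (3*(-260))² = (-780)² = 608400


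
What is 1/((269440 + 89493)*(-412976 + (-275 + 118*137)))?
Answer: -1/142526910305 ≈ -7.0162e-12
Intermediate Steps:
1/((269440 + 89493)*(-412976 + (-275 + 118*137))) = 1/(358933*(-412976 + (-275 + 16166))) = 1/(358933*(-412976 + 15891)) = 1/(358933*(-397085)) = 1/(-142526910305) = -1/142526910305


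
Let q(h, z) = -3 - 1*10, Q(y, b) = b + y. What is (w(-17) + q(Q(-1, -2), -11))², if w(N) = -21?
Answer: 1156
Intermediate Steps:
q(h, z) = -13 (q(h, z) = -3 - 10 = -13)
(w(-17) + q(Q(-1, -2), -11))² = (-21 - 13)² = (-34)² = 1156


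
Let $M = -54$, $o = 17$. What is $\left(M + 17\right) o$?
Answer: $-629$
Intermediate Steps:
$\left(M + 17\right) o = \left(-54 + 17\right) 17 = \left(-37\right) 17 = -629$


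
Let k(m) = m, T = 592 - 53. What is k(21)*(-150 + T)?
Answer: 8169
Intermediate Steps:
T = 539
k(21)*(-150 + T) = 21*(-150 + 539) = 21*389 = 8169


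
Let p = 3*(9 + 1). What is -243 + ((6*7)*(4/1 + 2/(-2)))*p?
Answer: 3537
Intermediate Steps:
p = 30 (p = 3*10 = 30)
-243 + ((6*7)*(4/1 + 2/(-2)))*p = -243 + ((6*7)*(4/1 + 2/(-2)))*30 = -243 + (42*(4*1 + 2*(-½)))*30 = -243 + (42*(4 - 1))*30 = -243 + (42*3)*30 = -243 + 126*30 = -243 + 3780 = 3537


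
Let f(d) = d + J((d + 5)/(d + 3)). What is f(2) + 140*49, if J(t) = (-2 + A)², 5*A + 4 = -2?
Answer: 171806/25 ≈ 6872.2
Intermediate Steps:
A = -6/5 (A = -⅘ + (⅕)*(-2) = -⅘ - ⅖ = -6/5 ≈ -1.2000)
J(t) = 256/25 (J(t) = (-2 - 6/5)² = (-16/5)² = 256/25)
f(d) = 256/25 + d (f(d) = d + 256/25 = 256/25 + d)
f(2) + 140*49 = (256/25 + 2) + 140*49 = 306/25 + 6860 = 171806/25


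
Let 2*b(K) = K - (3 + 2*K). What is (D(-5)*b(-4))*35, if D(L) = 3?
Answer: 105/2 ≈ 52.500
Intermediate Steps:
b(K) = -3/2 - K/2 (b(K) = (K - (3 + 2*K))/2 = (K + (-3 - 2*K))/2 = (-3 - K)/2 = -3/2 - K/2)
(D(-5)*b(-4))*35 = (3*(-3/2 - ½*(-4)))*35 = (3*(-3/2 + 2))*35 = (3*(½))*35 = (3/2)*35 = 105/2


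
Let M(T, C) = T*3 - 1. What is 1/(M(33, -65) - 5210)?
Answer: -1/5112 ≈ -0.00019562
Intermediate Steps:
M(T, C) = -1 + 3*T (M(T, C) = 3*T - 1 = -1 + 3*T)
1/(M(33, -65) - 5210) = 1/((-1 + 3*33) - 5210) = 1/((-1 + 99) - 5210) = 1/(98 - 5210) = 1/(-5112) = -1/5112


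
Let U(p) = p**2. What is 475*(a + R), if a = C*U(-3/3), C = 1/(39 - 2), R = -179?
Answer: -3145450/37 ≈ -85012.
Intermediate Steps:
C = 1/37 ≈ 0.027027
a = 1/37 (a = (-3/3)**2/37 = (-3*1/3)**2/37 = (1/37)*(-1)**2 = (1/37)*1 = 1/37 ≈ 0.027027)
475*(a + R) = 475*(1/37 - 179) = 475*(-6622/37) = -3145450/37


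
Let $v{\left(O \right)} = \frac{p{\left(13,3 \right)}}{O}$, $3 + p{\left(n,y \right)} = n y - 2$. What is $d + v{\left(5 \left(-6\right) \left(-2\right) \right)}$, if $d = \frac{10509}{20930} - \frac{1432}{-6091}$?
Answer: $\frac{249335054}{191226945} \approx 1.3039$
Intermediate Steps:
$p{\left(n,y \right)} = -5 + n y$ ($p{\left(n,y \right)} = -3 + \left(n y - 2\right) = -3 + \left(-2 + n y\right) = -5 + n y$)
$d = \frac{93982079}{127484630}$ ($d = 10509 \cdot \frac{1}{20930} - - \frac{1432}{6091} = \frac{10509}{20930} + \frac{1432}{6091} = \frac{93982079}{127484630} \approx 0.7372$)
$v{\left(O \right)} = \frac{34}{O}$ ($v{\left(O \right)} = \frac{-5 + 13 \cdot 3}{O} = \frac{-5 + 39}{O} = \frac{34}{O}$)
$d + v{\left(5 \left(-6\right) \left(-2\right) \right)} = \frac{93982079}{127484630} + \frac{34}{5 \left(-6\right) \left(-2\right)} = \frac{93982079}{127484630} + \frac{34}{\left(-30\right) \left(-2\right)} = \frac{93982079}{127484630} + \frac{34}{60} = \frac{93982079}{127484630} + 34 \cdot \frac{1}{60} = \frac{93982079}{127484630} + \frac{17}{30} = \frac{249335054}{191226945}$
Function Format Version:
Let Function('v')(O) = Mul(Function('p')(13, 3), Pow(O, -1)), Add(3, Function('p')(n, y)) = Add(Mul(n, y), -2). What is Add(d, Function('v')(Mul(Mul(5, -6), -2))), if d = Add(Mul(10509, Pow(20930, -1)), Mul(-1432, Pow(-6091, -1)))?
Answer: Rational(249335054, 191226945) ≈ 1.3039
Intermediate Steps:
Function('p')(n, y) = Add(-5, Mul(n, y)) (Function('p')(n, y) = Add(-3, Add(Mul(n, y), -2)) = Add(-3, Add(-2, Mul(n, y))) = Add(-5, Mul(n, y)))
d = Rational(93982079, 127484630) (d = Add(Mul(10509, Rational(1, 20930)), Mul(-1432, Rational(-1, 6091))) = Add(Rational(10509, 20930), Rational(1432, 6091)) = Rational(93982079, 127484630) ≈ 0.73720)
Function('v')(O) = Mul(34, Pow(O, -1)) (Function('v')(O) = Mul(Add(-5, Mul(13, 3)), Pow(O, -1)) = Mul(Add(-5, 39), Pow(O, -1)) = Mul(34, Pow(O, -1)))
Add(d, Function('v')(Mul(Mul(5, -6), -2))) = Add(Rational(93982079, 127484630), Mul(34, Pow(Mul(Mul(5, -6), -2), -1))) = Add(Rational(93982079, 127484630), Mul(34, Pow(Mul(-30, -2), -1))) = Add(Rational(93982079, 127484630), Mul(34, Pow(60, -1))) = Add(Rational(93982079, 127484630), Mul(34, Rational(1, 60))) = Add(Rational(93982079, 127484630), Rational(17, 30)) = Rational(249335054, 191226945)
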